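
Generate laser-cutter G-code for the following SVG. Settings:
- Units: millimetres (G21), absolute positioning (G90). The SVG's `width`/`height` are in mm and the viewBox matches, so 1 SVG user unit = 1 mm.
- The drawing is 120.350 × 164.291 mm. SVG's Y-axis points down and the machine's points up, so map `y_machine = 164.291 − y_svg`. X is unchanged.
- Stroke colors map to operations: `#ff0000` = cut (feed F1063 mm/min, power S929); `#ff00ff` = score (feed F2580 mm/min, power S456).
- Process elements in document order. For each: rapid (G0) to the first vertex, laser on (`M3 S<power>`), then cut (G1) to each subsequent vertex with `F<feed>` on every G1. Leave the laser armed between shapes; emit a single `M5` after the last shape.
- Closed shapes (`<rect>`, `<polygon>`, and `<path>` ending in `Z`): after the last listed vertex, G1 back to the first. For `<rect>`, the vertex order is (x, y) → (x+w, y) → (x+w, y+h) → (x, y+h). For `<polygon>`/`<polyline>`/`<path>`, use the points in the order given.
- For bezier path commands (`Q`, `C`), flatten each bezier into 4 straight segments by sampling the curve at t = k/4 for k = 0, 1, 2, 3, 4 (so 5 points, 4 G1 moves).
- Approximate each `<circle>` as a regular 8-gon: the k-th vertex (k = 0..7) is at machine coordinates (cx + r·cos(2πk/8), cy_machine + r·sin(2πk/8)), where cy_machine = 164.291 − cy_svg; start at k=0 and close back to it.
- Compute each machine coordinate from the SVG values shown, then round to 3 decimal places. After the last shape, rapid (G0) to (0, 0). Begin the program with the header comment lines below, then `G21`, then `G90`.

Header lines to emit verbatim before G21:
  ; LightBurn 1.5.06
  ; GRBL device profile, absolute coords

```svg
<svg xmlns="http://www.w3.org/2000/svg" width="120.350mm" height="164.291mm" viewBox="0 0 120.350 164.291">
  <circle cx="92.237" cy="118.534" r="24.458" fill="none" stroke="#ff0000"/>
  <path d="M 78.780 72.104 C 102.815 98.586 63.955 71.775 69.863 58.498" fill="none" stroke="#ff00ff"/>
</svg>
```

Since the viewBox matches the mm dimensions, user units are millimetres directly. The only transform is the Y-flip y_m = 164.291 − y_svg.

Shape 1 is a circle drawn with `<circle>`. Its stroke #ff0000 means cut at S929, F1063. After flipping Y the toolpath is (116.695,45.757) → (109.531,63.051) → (92.237,70.215) → (74.943,63.051) → (67.779,45.757) → (74.943,28.463) → (92.237,21.299) → (109.531,28.463) → (116.695,45.757), returning to the start.

Shape 2 is a cubic bezier drawn with `<path>`. Its stroke #ff00ff means score at S456, F2580. After flipping Y the toolpath is (78.780,92.187) → (86.696,81.274) → (81.119,84.080) → (72.144,94.342) → (69.863,105.793).

; LightBurn 1.5.06
; GRBL device profile, absolute coords
G21
G90
G0 X116.695 Y45.757
M3 S929
G1 X109.531 Y63.051 F1063
G1 X92.237 Y70.215 F1063
G1 X74.943 Y63.051 F1063
G1 X67.779 Y45.757 F1063
G1 X74.943 Y28.463 F1063
G1 X92.237 Y21.299 F1063
G1 X109.531 Y28.463 F1063
G1 X116.695 Y45.757 F1063
G0 X78.780 Y92.187
M3 S456
G1 X86.696 Y81.274 F2580
G1 X81.119 Y84.080 F2580
G1 X72.144 Y94.342 F2580
G1 X69.863 Y105.793 F2580
M5
G0 X0.000 Y0.000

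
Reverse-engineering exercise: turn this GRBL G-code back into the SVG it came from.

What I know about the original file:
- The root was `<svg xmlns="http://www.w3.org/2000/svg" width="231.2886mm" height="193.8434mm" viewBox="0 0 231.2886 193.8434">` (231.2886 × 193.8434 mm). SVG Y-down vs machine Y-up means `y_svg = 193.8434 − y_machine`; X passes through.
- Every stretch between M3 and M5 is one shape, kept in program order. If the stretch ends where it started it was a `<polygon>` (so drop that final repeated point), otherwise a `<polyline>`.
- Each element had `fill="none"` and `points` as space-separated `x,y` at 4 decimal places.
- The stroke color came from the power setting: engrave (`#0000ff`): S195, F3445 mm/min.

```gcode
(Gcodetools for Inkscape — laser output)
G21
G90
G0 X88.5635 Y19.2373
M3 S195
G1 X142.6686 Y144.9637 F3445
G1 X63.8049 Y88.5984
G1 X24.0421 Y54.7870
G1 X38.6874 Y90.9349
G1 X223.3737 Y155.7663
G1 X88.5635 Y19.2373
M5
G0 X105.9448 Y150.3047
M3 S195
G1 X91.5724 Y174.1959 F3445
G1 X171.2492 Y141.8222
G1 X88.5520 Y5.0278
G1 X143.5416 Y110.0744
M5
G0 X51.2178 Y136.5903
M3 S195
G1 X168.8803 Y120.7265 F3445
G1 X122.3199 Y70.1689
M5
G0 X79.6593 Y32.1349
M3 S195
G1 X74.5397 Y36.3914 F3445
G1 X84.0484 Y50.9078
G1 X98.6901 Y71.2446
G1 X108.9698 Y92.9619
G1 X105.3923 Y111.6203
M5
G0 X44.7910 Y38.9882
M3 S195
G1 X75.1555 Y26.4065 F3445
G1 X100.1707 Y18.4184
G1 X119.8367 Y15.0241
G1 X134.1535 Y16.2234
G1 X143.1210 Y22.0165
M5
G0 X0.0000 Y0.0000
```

Each laser-on run becomes one SVG element. Flip Y back into SVG space with y_svg = 193.8434 − y_machine. Every run uses S195, so all elements get stroke `#0000ff` (engrave).

Run 1: The run returns to its start, so emit a `<polygon>` with points (Y-flipped): 88.5635,174.6061 142.6686,48.8797 63.8049,105.2450 24.0421,139.0564 38.6874,102.9085 223.3737,38.0771.

Run 2: The run is open, so emit a `<polyline>` with points (Y-flipped): 105.9448,43.5387 91.5724,19.6475 171.2492,52.0212 88.5520,188.8156 143.5416,83.7690.

Run 3: The run is open, so emit a `<polyline>` with points (Y-flipped): 51.2178,57.2531 168.8803,73.1169 122.3199,123.6745.

Run 4: The run is open, so emit a `<polyline>` with points (Y-flipped): 79.6593,161.7085 74.5397,157.4520 84.0484,142.9356 98.6901,122.5988 108.9698,100.8815 105.3923,82.2231.

Run 5: The run is open, so emit a `<polyline>` with points (Y-flipped): 44.7910,154.8552 75.1555,167.4369 100.1707,175.4250 119.8367,178.8193 134.1535,177.6200 143.1210,171.8269.

<svg xmlns="http://www.w3.org/2000/svg" width="231.2886mm" height="193.8434mm" viewBox="0 0 231.2886 193.8434">
  <polygon points="88.5635,174.6061 142.6686,48.8797 63.8049,105.2450 24.0421,139.0564 38.6874,102.9085 223.3737,38.0771" fill="none" stroke="#0000ff"/>
  <polyline points="105.9448,43.5387 91.5724,19.6475 171.2492,52.0212 88.5520,188.8156 143.5416,83.7690" fill="none" stroke="#0000ff"/>
  <polyline points="51.2178,57.2531 168.8803,73.1169 122.3199,123.6745" fill="none" stroke="#0000ff"/>
  <polyline points="79.6593,161.7085 74.5397,157.4520 84.0484,142.9356 98.6901,122.5988 108.9698,100.8815 105.3923,82.2231" fill="none" stroke="#0000ff"/>
  <polyline points="44.7910,154.8552 75.1555,167.4369 100.1707,175.4250 119.8367,178.8193 134.1535,177.6200 143.1210,171.8269" fill="none" stroke="#0000ff"/>
</svg>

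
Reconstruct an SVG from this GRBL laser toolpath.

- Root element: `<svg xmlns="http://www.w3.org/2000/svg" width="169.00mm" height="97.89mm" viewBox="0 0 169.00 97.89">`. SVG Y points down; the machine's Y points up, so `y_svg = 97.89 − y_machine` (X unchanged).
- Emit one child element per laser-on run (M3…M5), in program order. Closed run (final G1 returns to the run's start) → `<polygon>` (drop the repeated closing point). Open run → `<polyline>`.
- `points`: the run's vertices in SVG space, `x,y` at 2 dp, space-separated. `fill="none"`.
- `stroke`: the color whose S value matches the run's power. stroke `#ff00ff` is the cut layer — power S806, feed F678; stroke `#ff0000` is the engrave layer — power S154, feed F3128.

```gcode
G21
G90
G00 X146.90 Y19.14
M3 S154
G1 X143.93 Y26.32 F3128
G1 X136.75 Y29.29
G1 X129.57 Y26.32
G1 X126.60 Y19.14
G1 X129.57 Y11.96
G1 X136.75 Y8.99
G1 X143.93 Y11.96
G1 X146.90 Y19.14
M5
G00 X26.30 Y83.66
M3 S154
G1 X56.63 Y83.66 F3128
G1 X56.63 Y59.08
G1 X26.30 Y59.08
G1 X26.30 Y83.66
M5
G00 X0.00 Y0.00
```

Each laser-on run becomes one SVG element. Flip Y back into SVG space with y_svg = 97.89 − y_machine. Every run uses S154, so all elements get stroke `#ff0000` (engrave).

Run 1: The run returns to its start, so emit a `<polygon>` with points (Y-flipped): 146.90,78.75 143.93,71.57 136.75,68.60 129.57,71.57 126.60,78.75 129.57,85.93 136.75,88.90 143.93,85.93.

Run 2: The run returns to its start, so emit a `<polygon>` with points (Y-flipped): 26.30,14.23 56.63,14.23 56.63,38.81 26.30,38.81.

<svg xmlns="http://www.w3.org/2000/svg" width="169.00mm" height="97.89mm" viewBox="0 0 169.00 97.89">
  <polygon points="146.90,78.75 143.93,71.57 136.75,68.60 129.57,71.57 126.60,78.75 129.57,85.93 136.75,88.90 143.93,85.93" fill="none" stroke="#ff0000"/>
  <polygon points="26.30,14.23 56.63,14.23 56.63,38.81 26.30,38.81" fill="none" stroke="#ff0000"/>
</svg>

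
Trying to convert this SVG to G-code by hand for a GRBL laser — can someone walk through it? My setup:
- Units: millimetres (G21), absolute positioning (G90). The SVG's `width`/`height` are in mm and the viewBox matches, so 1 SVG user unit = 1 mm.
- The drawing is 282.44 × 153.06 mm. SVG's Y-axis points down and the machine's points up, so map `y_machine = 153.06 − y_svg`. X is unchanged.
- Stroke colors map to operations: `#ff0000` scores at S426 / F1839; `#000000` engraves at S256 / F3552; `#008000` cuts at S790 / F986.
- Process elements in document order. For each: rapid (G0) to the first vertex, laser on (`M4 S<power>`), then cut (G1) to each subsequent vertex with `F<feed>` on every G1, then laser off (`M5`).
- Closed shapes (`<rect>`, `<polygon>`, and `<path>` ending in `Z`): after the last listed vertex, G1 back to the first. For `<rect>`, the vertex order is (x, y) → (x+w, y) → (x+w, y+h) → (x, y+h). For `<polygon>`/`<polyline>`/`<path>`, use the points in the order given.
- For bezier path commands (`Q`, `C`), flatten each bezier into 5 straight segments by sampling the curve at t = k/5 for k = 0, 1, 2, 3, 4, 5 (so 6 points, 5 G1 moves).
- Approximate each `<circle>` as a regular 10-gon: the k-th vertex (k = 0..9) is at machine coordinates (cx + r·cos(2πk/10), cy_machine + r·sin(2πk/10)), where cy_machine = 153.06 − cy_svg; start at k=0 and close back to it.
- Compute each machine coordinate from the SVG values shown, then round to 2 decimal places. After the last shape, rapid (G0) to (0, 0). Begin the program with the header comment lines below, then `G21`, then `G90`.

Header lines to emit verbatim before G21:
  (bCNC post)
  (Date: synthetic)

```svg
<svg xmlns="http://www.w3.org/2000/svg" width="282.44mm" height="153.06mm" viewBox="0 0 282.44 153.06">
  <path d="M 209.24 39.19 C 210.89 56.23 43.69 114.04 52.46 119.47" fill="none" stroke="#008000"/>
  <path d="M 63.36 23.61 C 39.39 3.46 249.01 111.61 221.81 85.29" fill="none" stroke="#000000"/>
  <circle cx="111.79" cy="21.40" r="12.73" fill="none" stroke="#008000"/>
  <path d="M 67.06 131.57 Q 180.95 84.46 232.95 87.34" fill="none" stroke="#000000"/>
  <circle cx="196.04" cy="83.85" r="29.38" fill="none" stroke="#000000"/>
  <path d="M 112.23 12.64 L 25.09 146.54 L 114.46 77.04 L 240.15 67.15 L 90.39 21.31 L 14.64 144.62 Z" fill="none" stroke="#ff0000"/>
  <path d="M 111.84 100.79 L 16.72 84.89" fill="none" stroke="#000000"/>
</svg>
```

viewBox `0 0 282.44 153.06` with mm width/height → 1 unit = 1 mm. Flip: y_m = 153.06 − y_svg.

**Shape 1** — `<path>` cubic bezier, stroke `#008000` → cut (S790, F986). Control points (SVG): P0=(209.24,39.19), P1=(210.89,56.23), P2=(43.69,114.04), P3=(52.46,119.47); sampled at t=k/5. Machine vertices: (209.24,113.87) → (192.73,99.50) → (152.24,79.81) → (104.33,59.29) → (65.56,42.39) → (52.46,33.59). Open path.

**Shape 2** — `<path>` cubic bezier, stroke `#000000` → engrave (S256, F3552). Control points (SVG): P0=(63.36,23.61), P1=(39.39,3.46), P2=(249.01,111.61), P3=(221.81,85.29); sampled at t=k/5. Machine vertices: (63.36,129.45) → (73.25,128.25) → (116.61,108.86) → (170.88,83.91) → (213.47,66.01) → (221.81,67.77). Open path.

**Shape 3** — `<circle>` circle, stroke `#008000` → cut (S790, F986). Machine vertices: (124.52,131.66) → (122.09,139.14) → (115.72,143.77) → (107.86,143.77) → (101.49,139.14) → (99.06,131.66) → (101.49,124.18) → (107.86,119.55) → (115.72,119.55) → (122.09,124.18) → (124.52,131.66). Closed: final G1 returns to the first vertex.

**Shape 4** — `<path>` quadratic bezier, stroke `#000000` → engrave (S256, F3552). Control points (SVG): P0=(67.06,131.57), P1=(180.95,84.46), P2=(232.95,87.34); sampled at t=k/5. Machine vertices: (67.06,21.49) → (110.14,38.33) → (148.27,51.18) → (181.45,60.03) → (209.67,64.87) → (232.95,65.72). Open path.

**Shape 5** — `<circle>` circle, stroke `#000000` → engrave (S256, F3552). Machine vertices: (225.42,69.21) → (219.81,86.48) → (205.12,97.15) → (186.96,97.15) → (172.27,86.48) → (166.66,69.21) → (172.27,51.94) → (186.96,41.27) → (205.12,41.27) → (219.81,51.94) → (225.42,69.21). Closed: final G1 returns to the first vertex.

**Shape 6** — `<path>` closed polygon, stroke `#ff0000` → score (S426, F1839). Machine vertices: (112.23,140.42) → (25.09,6.52) → (114.46,76.02) → (240.15,85.91) → (90.39,131.75) → (14.64,8.44) → (112.23,140.42). Closed: final G1 returns to the first vertex.

**Shape 7** — `<path>` line segment, stroke `#000000` → engrave (S256, F3552). Machine vertices: (111.84,52.27) → (16.72,68.17). Open path.

(bCNC post)
(Date: synthetic)
G21
G90
G0 X209.24 Y113.87
M4 S790
G1 X192.73 Y99.50 F986
G1 X152.24 Y79.81 F986
G1 X104.33 Y59.29 F986
G1 X65.56 Y42.39 F986
G1 X52.46 Y33.59 F986
M5
G0 X63.36 Y129.45
M4 S256
G1 X73.25 Y128.25 F3552
G1 X116.61 Y108.86 F3552
G1 X170.88 Y83.91 F3552
G1 X213.47 Y66.01 F3552
G1 X221.81 Y67.77 F3552
M5
G0 X124.52 Y131.66
M4 S790
G1 X122.09 Y139.14 F986
G1 X115.72 Y143.77 F986
G1 X107.86 Y143.77 F986
G1 X101.49 Y139.14 F986
G1 X99.06 Y131.66 F986
G1 X101.49 Y124.18 F986
G1 X107.86 Y119.55 F986
G1 X115.72 Y119.55 F986
G1 X122.09 Y124.18 F986
G1 X124.52 Y131.66 F986
M5
G0 X67.06 Y21.49
M4 S256
G1 X110.14 Y38.33 F3552
G1 X148.27 Y51.18 F3552
G1 X181.45 Y60.03 F3552
G1 X209.67 Y64.87 F3552
G1 X232.95 Y65.72 F3552
M5
G0 X225.42 Y69.21
M4 S256
G1 X219.81 Y86.48 F3552
G1 X205.12 Y97.15 F3552
G1 X186.96 Y97.15 F3552
G1 X172.27 Y86.48 F3552
G1 X166.66 Y69.21 F3552
G1 X172.27 Y51.94 F3552
G1 X186.96 Y41.27 F3552
G1 X205.12 Y41.27 F3552
G1 X219.81 Y51.94 F3552
G1 X225.42 Y69.21 F3552
M5
G0 X112.23 Y140.42
M4 S426
G1 X25.09 Y6.52 F1839
G1 X114.46 Y76.02 F1839
G1 X240.15 Y85.91 F1839
G1 X90.39 Y131.75 F1839
G1 X14.64 Y8.44 F1839
G1 X112.23 Y140.42 F1839
M5
G0 X111.84 Y52.27
M4 S256
G1 X16.72 Y68.17 F3552
M5
G0 X0.00 Y0.00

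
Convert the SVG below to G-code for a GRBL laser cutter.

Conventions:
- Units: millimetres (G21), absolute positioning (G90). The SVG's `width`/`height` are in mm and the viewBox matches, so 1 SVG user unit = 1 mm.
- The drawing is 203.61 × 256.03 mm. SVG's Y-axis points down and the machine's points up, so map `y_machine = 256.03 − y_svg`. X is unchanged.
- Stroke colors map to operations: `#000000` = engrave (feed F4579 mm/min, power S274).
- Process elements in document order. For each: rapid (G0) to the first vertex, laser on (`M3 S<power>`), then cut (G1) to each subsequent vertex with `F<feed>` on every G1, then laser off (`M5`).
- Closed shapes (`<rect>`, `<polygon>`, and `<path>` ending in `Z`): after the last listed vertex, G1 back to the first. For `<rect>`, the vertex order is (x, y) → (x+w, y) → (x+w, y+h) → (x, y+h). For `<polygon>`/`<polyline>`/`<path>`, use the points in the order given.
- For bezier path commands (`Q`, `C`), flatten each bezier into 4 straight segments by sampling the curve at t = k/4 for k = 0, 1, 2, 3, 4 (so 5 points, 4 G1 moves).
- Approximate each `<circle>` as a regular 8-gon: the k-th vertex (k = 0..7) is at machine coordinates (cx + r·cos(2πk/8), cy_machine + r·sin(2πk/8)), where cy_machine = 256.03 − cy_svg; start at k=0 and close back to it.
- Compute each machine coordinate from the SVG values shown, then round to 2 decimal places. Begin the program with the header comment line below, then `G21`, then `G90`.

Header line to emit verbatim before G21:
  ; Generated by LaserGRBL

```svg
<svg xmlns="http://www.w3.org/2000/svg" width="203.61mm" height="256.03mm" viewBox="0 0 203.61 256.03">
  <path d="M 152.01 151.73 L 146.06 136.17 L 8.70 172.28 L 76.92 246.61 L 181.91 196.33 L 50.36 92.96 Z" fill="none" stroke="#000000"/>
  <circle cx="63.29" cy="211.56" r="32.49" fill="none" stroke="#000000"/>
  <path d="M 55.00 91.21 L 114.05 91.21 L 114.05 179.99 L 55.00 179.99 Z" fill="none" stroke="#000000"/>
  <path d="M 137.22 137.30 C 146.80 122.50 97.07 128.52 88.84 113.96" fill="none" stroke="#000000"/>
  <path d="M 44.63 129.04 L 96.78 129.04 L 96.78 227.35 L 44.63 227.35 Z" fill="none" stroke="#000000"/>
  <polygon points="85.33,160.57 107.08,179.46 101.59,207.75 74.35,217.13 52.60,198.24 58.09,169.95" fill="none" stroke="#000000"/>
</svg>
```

viewBox `0 0 203.61 256.03` with mm width/height → 1 unit = 1 mm. Flip: y_m = 256.03 − y_svg.

**Shape 1** — `<path>` closed polygon, stroke `#000000` → engrave (S274, F4579). Machine vertices: (152.01,104.30) → (146.06,119.86) → (8.70,83.75) → (76.92,9.42) → (181.91,59.70) → (50.36,163.07) → (152.01,104.30). Closed: final G1 returns to the first vertex.

**Shape 2** — `<circle>` circle, stroke `#000000` → engrave (S274, F4579). Machine vertices: (95.78,44.47) → (86.26,67.44) → (63.29,76.96) → (40.32,67.44) → (30.80,44.47) → (40.32,21.50) → (63.29,11.98) → (86.26,21.50) → (95.78,44.47). Closed: final G1 returns to the first vertex.

**Shape 3** — `<path>` rectangle, stroke `#000000` → engrave (S274, F4579). Machine vertices: (55.00,164.82) → (114.05,164.82) → (114.05,76.04) → (55.00,76.04) → (55.00,164.82). Closed: final G1 returns to the first vertex.

**Shape 4** — `<path>` cubic bezier, stroke `#000000` → engrave (S274, F4579). Control points (SVG): P0=(137.22,137.30), P1=(146.80,122.50), P2=(97.07,128.52), P3=(88.84,113.96); sampled at t=k/4. Machine vertices: (137.22,118.73) → (134.86,126.57) → (119.71,130.49) → (101.22,134.36) → (88.84,142.07). Open path.

**Shape 5** — `<path>` rectangle, stroke `#000000` → engrave (S274, F4579). Machine vertices: (44.63,126.99) → (96.78,126.99) → (96.78,28.68) → (44.63,28.68) → (44.63,126.99). Closed: final G1 returns to the first vertex.

**Shape 6** — `<polygon>` regular polygon, stroke `#000000` → engrave (S274, F4579). Machine vertices: (85.33,95.46) → (107.08,76.57) → (101.59,48.28) → (74.35,38.90) → (52.60,57.79) → (58.09,86.08) → (85.33,95.46). Closed: final G1 returns to the first vertex.

; Generated by LaserGRBL
G21
G90
G0 X152.01 Y104.30
M3 S274
G1 X146.06 Y119.86 F4579
G1 X8.70 Y83.75 F4579
G1 X76.92 Y9.42 F4579
G1 X181.91 Y59.70 F4579
G1 X50.36 Y163.07 F4579
G1 X152.01 Y104.30 F4579
M5
G0 X95.78 Y44.47
M3 S274
G1 X86.26 Y67.44 F4579
G1 X63.29 Y76.96 F4579
G1 X40.32 Y67.44 F4579
G1 X30.80 Y44.47 F4579
G1 X40.32 Y21.50 F4579
G1 X63.29 Y11.98 F4579
G1 X86.26 Y21.50 F4579
G1 X95.78 Y44.47 F4579
M5
G0 X55.00 Y164.82
M3 S274
G1 X114.05 Y164.82 F4579
G1 X114.05 Y76.04 F4579
G1 X55.00 Y76.04 F4579
G1 X55.00 Y164.82 F4579
M5
G0 X137.22 Y118.73
M3 S274
G1 X134.86 Y126.57 F4579
G1 X119.71 Y130.49 F4579
G1 X101.22 Y134.36 F4579
G1 X88.84 Y142.07 F4579
M5
G0 X44.63 Y126.99
M3 S274
G1 X96.78 Y126.99 F4579
G1 X96.78 Y28.68 F4579
G1 X44.63 Y28.68 F4579
G1 X44.63 Y126.99 F4579
M5
G0 X85.33 Y95.46
M3 S274
G1 X107.08 Y76.57 F4579
G1 X101.59 Y48.28 F4579
G1 X74.35 Y38.90 F4579
G1 X52.60 Y57.79 F4579
G1 X58.09 Y86.08 F4579
G1 X85.33 Y95.46 F4579
M5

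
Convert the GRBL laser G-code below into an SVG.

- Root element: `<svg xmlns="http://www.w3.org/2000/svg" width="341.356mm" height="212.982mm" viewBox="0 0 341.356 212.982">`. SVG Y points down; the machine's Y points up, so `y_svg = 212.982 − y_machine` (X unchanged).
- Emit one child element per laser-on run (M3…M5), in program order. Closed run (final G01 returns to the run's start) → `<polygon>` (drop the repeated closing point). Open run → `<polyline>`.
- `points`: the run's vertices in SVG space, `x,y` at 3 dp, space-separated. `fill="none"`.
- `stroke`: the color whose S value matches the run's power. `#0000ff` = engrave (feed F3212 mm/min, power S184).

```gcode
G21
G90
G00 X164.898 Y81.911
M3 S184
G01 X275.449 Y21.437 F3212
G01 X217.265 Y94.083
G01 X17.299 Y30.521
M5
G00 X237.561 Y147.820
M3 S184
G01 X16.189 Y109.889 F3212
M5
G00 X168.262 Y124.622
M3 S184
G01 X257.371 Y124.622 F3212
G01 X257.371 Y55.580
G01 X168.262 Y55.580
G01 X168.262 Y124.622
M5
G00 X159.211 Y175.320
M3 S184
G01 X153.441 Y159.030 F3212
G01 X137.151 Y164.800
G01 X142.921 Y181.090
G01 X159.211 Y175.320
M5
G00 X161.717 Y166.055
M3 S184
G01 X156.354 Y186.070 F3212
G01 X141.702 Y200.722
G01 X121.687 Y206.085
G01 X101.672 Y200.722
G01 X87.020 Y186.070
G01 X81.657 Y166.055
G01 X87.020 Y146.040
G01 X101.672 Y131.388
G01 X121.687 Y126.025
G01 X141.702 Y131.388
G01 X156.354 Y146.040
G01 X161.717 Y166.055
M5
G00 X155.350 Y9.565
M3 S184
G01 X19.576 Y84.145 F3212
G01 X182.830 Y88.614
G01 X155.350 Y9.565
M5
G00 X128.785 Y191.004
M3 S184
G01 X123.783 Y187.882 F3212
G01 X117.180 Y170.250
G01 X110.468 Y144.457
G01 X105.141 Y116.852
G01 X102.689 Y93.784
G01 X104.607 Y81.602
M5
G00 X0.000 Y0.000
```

Each laser-on run becomes one SVG element. Flip Y back into SVG space with y_svg = 212.982 − y_machine. Every run uses S184, so all elements get stroke `#0000ff` (engrave).

Run 1: The run is open, so emit a `<polyline>` with points (Y-flipped): 164.898,131.071 275.449,191.545 217.265,118.899 17.299,182.461.

Run 2: The run is open, so emit a `<polyline>` with points (Y-flipped): 237.561,65.162 16.189,103.093.

Run 3: The run returns to its start, so emit a `<polygon>` with points (Y-flipped): 168.262,88.360 257.371,88.360 257.371,157.402 168.262,157.402.

Run 4: The run returns to its start, so emit a `<polygon>` with points (Y-flipped): 159.211,37.662 153.441,53.952 137.151,48.182 142.921,31.892.

Run 5: The run returns to its start, so emit a `<polygon>` with points (Y-flipped): 161.717,46.927 156.354,26.912 141.702,12.260 121.687,6.897 101.672,12.260 87.020,26.912 81.657,46.927 87.020,66.942 101.672,81.594 121.687,86.957 141.702,81.594 156.354,66.942.

Run 6: The run returns to its start, so emit a `<polygon>` with points (Y-flipped): 155.350,203.417 19.576,128.837 182.830,124.368.

Run 7: The run is open, so emit a `<polyline>` with points (Y-flipped): 128.785,21.978 123.783,25.100 117.180,42.732 110.468,68.525 105.141,96.130 102.689,119.198 104.607,131.380.

<svg xmlns="http://www.w3.org/2000/svg" width="341.356mm" height="212.982mm" viewBox="0 0 341.356 212.982">
  <polyline points="164.898,131.071 275.449,191.545 217.265,118.899 17.299,182.461" fill="none" stroke="#0000ff"/>
  <polyline points="237.561,65.162 16.189,103.093" fill="none" stroke="#0000ff"/>
  <polygon points="168.262,88.360 257.371,88.360 257.371,157.402 168.262,157.402" fill="none" stroke="#0000ff"/>
  <polygon points="159.211,37.662 153.441,53.952 137.151,48.182 142.921,31.892" fill="none" stroke="#0000ff"/>
  <polygon points="161.717,46.927 156.354,26.912 141.702,12.260 121.687,6.897 101.672,12.260 87.020,26.912 81.657,46.927 87.020,66.942 101.672,81.594 121.687,86.957 141.702,81.594 156.354,66.942" fill="none" stroke="#0000ff"/>
  <polygon points="155.350,203.417 19.576,128.837 182.830,124.368" fill="none" stroke="#0000ff"/>
  <polyline points="128.785,21.978 123.783,25.100 117.180,42.732 110.468,68.525 105.141,96.130 102.689,119.198 104.607,131.380" fill="none" stroke="#0000ff"/>
</svg>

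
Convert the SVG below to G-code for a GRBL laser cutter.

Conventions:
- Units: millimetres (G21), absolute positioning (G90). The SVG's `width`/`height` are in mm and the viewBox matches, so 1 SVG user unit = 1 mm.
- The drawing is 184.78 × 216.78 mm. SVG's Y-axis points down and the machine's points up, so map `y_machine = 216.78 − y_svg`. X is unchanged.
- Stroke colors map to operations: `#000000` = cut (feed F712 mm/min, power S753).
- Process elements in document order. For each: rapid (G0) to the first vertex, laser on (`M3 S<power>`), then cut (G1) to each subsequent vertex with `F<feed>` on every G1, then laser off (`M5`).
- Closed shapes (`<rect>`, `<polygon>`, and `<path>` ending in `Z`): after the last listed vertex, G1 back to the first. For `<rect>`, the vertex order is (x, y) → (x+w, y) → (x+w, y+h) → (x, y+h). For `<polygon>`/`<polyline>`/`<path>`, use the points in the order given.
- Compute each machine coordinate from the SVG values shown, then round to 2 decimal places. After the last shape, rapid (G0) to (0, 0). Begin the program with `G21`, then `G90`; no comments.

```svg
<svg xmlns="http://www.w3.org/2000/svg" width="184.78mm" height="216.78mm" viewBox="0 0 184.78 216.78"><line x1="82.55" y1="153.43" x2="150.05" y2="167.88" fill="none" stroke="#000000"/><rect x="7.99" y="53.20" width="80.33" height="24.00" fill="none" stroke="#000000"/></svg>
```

G21
G90
G0 X82.55 Y63.35
M3 S753
G1 X150.05 Y48.90 F712
M5
G0 X7.99 Y163.58
M3 S753
G1 X88.32 Y163.58 F712
G1 X88.32 Y139.58 F712
G1 X7.99 Y139.58 F712
G1 X7.99 Y163.58 F712
M5
G0 X0.00 Y0.00

viewBox `0 0 184.78 216.78` with mm width/height → 1 unit = 1 mm. Flip: y_m = 216.78 − y_svg.

**Shape 1** — `<line>` line segment, stroke `#000000` → cut (S753, F712). Machine vertices: (82.55,63.35) → (150.05,48.90). Open path.

**Shape 2** — `<rect>` rectangle, stroke `#000000` → cut (S753, F712). Machine vertices: (7.99,163.58) → (88.32,163.58) → (88.32,139.58) → (7.99,139.58) → (7.99,163.58). Closed: final G1 returns to the first vertex.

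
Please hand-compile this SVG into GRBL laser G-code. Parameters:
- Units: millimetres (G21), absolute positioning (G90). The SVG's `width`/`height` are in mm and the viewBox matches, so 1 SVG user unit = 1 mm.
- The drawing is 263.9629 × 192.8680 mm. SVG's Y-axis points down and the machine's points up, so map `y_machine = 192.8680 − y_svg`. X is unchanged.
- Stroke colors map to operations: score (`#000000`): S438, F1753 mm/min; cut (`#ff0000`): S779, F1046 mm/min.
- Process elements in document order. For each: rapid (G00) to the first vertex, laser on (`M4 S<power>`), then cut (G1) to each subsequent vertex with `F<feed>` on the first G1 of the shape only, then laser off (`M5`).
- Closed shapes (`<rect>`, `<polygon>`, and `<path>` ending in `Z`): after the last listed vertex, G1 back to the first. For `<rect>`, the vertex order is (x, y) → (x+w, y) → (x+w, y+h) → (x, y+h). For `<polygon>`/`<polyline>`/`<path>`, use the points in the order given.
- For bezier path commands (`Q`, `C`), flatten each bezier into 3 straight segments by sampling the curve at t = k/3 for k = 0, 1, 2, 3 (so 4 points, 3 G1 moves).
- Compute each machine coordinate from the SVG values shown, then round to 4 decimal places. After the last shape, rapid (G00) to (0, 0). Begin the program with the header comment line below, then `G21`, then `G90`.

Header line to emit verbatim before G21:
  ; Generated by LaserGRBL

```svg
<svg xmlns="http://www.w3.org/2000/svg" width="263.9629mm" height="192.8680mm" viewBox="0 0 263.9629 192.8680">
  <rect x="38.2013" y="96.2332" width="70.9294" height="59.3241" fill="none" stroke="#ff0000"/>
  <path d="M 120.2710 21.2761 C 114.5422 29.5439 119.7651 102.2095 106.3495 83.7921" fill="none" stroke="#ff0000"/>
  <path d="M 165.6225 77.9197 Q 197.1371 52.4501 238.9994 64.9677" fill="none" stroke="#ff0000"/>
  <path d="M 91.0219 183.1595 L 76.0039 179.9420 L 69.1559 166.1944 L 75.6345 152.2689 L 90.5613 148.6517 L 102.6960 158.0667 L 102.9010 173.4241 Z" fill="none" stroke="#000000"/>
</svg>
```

Since the viewBox matches the mm dimensions, user units are millimetres directly. The only transform is the Y-flip y_m = 192.8680 − y_svg.

Shape 1 is a rectangle drawn with `<rect>`. Its stroke #ff0000 means cut at S779, F1046. After flipping Y the toolpath is (38.2013,96.6348) → (109.1307,96.6348) → (109.1307,37.3107) → (38.2013,37.3107) → (38.2013,96.6348), returning to the start.

Shape 2 is a cubic bezier drawn with `<path>`. Its stroke #ff0000 means cut at S779, F1046. After flipping Y the toolpath is (120.2710,171.5919) → (117.0968,147.6167) → (114.6482,115.2610) → (106.3495,109.0759).

Shape 3 is a quadratic bezier drawn with `<path>`. Its stroke #ff0000 means cut at S779, F1046. After flipping Y the toolpath is (165.6225,114.9483) → (187.7820,127.7072) → (212.2409,132.0246) → (238.9994,127.9003).

Shape 4 is a regular polygon drawn with `<path>`. Its stroke #000000 means score at S438, F1753. After flipping Y the toolpath is (91.0219,9.7085) → (76.0039,12.9260) → (69.1559,26.6736) → (75.6345,40.5991) → (90.5613,44.2163) → (102.6960,34.8013) → (102.9010,19.4439) → (91.0219,9.7085), returning to the start.

; Generated by LaserGRBL
G21
G90
G00 X38.2013 Y96.6348
M4 S779
G1 X109.1307 Y96.6348 F1046
G1 X109.1307 Y37.3107
G1 X38.2013 Y37.3107
G1 X38.2013 Y96.6348
M5
G00 X120.2710 Y171.5919
M4 S779
G1 X117.0968 Y147.6167 F1046
G1 X114.6482 Y115.2610
G1 X106.3495 Y109.0759
M5
G00 X165.6225 Y114.9483
M4 S779
G1 X187.7820 Y127.7072 F1046
G1 X212.2409 Y132.0246
G1 X238.9994 Y127.9003
M5
G00 X91.0219 Y9.7085
M4 S438
G1 X76.0039 Y12.9260 F1753
G1 X69.1559 Y26.6736
G1 X75.6345 Y40.5991
G1 X90.5613 Y44.2163
G1 X102.6960 Y34.8013
G1 X102.9010 Y19.4439
G1 X91.0219 Y9.7085
M5
G00 X0.0000 Y0.0000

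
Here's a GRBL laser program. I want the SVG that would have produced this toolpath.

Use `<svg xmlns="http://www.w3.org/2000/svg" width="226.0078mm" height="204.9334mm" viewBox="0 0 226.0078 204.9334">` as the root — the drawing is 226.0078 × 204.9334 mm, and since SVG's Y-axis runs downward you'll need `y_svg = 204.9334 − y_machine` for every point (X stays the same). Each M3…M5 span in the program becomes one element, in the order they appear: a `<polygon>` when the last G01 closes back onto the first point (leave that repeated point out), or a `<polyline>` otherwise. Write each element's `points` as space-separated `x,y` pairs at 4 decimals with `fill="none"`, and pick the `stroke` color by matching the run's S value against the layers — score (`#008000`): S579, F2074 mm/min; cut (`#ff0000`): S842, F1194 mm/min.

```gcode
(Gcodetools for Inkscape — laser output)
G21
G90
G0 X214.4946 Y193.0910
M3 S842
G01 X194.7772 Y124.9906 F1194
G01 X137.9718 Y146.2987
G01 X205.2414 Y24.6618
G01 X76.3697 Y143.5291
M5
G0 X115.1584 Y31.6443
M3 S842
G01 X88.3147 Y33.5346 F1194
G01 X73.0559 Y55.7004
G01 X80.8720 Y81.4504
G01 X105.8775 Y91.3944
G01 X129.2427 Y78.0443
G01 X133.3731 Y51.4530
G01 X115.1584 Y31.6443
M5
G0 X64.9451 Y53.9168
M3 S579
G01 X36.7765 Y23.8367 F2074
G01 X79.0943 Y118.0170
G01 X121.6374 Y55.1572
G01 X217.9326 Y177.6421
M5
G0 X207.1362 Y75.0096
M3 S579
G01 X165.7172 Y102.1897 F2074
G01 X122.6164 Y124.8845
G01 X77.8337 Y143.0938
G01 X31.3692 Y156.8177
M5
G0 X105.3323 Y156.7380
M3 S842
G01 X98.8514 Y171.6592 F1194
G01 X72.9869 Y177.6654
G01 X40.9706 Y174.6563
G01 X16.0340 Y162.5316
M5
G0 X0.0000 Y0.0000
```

Each laser-on run becomes one SVG element. Flip Y back into SVG space with y_svg = 204.9334 − y_machine.

Run 1: the run's S842 means `#ff0000` (cut). The run is open, so emit a `<polyline>` with points (Y-flipped): 214.4946,11.8424 194.7772,79.9428 137.9718,58.6347 205.2414,180.2716 76.3697,61.4043.

Run 2: S842 ⇒ cut layer `#ff0000`. The run returns to its start, so emit a `<polygon>` with points (Y-flipped): 115.1584,173.2891 88.3147,171.3988 73.0559,149.2330 80.8720,123.4830 105.8775,113.5390 129.2427,126.8891 133.3731,153.4804.

Run 3: the run's S579 means `#008000` (score). The run is open, so emit a `<polyline>` with points (Y-flipped): 64.9451,151.0166 36.7765,181.0967 79.0943,86.9164 121.6374,149.7762 217.9326,27.2913.

Run 4: power S579 maps to stroke `#008000` (score). The run is open, so emit a `<polyline>` with points (Y-flipped): 207.1362,129.9238 165.7172,102.7437 122.6164,80.0489 77.8337,61.8396 31.3692,48.1157.

Run 5: S842 ⇒ cut layer `#ff0000`. The run is open, so emit a `<polyline>` with points (Y-flipped): 105.3323,48.1954 98.8514,33.2742 72.9869,27.2680 40.9706,30.2771 16.0340,42.4018.

<svg xmlns="http://www.w3.org/2000/svg" width="226.0078mm" height="204.9334mm" viewBox="0 0 226.0078 204.9334">
  <polyline points="214.4946,11.8424 194.7772,79.9428 137.9718,58.6347 205.2414,180.2716 76.3697,61.4043" fill="none" stroke="#ff0000"/>
  <polygon points="115.1584,173.2891 88.3147,171.3988 73.0559,149.2330 80.8720,123.4830 105.8775,113.5390 129.2427,126.8891 133.3731,153.4804" fill="none" stroke="#ff0000"/>
  <polyline points="64.9451,151.0166 36.7765,181.0967 79.0943,86.9164 121.6374,149.7762 217.9326,27.2913" fill="none" stroke="#008000"/>
  <polyline points="207.1362,129.9238 165.7172,102.7437 122.6164,80.0489 77.8337,61.8396 31.3692,48.1157" fill="none" stroke="#008000"/>
  <polyline points="105.3323,48.1954 98.8514,33.2742 72.9869,27.2680 40.9706,30.2771 16.0340,42.4018" fill="none" stroke="#ff0000"/>
</svg>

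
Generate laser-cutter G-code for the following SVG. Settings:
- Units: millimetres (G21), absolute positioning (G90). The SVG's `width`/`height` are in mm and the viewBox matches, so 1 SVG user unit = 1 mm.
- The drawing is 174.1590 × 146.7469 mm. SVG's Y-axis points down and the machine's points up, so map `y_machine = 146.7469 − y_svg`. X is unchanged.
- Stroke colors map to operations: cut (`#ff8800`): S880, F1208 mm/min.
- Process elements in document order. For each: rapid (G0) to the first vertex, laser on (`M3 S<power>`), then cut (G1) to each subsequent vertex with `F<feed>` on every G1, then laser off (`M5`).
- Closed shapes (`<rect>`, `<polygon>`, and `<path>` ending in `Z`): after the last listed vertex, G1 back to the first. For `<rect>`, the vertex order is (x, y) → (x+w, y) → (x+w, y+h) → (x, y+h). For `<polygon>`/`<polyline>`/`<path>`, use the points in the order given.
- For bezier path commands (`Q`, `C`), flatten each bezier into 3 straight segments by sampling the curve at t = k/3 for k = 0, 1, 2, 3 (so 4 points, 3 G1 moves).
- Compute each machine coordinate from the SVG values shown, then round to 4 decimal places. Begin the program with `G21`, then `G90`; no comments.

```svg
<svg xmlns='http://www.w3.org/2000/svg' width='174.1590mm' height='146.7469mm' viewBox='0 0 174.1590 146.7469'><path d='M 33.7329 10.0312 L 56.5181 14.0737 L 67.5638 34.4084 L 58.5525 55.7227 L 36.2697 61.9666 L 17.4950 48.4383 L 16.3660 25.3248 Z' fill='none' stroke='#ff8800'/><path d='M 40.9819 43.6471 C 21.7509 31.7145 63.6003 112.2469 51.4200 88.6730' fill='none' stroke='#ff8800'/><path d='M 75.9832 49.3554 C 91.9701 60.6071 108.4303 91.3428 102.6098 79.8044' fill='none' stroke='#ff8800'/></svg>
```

G21
G90
G0 X33.7329 Y136.7157
M3 S880
G1 X56.5181 Y132.6732 F1208
G1 X67.5638 Y112.3385 F1208
G1 X58.5525 Y91.0242 F1208
G1 X36.2697 Y84.7803 F1208
G1 X17.4950 Y98.3086 F1208
G1 X16.3660 Y121.4221 F1208
G1 X33.7329 Y136.7157 F1208
M5
G0 X40.9819 Y103.0998
M3 S880
G1 X37.8477 Y91.4912 F1208
G1 X49.8537 Y61.9217 F1208
G1 X51.4200 Y58.0739 F1208
M5
G0 X75.9832 Y97.3915
M3 S880
G1 X91.2851 Y81.9325 F1208
G1 X101.8461 Y67.2081 F1208
G1 X102.6098 Y66.9425 F1208
M5

1 u = 1 mm; y_m = 146.7469 − y.

[1] `<path>` regular polygon, #ff8800→cut S880 F1208: (33.7329,136.7157) → (56.5181,132.6732) → (67.5638,112.3385) → (58.5525,91.0242) → (36.2697,84.7803) → (17.4950,98.3086) → (16.3660,121.4221) → (33.7329,136.7157) (closed)

[2] `<path>` cubic bezier, #ff8800→cut S880 F1208: (40.9819,103.0998) → (37.8477,91.4912) → (49.8537,61.9217) → (51.4200,58.0739)

[3] `<path>` cubic bezier, #ff8800→cut S880 F1208: (75.9832,97.3915) → (91.2851,81.9325) → (101.8461,67.2081) → (102.6098,66.9425)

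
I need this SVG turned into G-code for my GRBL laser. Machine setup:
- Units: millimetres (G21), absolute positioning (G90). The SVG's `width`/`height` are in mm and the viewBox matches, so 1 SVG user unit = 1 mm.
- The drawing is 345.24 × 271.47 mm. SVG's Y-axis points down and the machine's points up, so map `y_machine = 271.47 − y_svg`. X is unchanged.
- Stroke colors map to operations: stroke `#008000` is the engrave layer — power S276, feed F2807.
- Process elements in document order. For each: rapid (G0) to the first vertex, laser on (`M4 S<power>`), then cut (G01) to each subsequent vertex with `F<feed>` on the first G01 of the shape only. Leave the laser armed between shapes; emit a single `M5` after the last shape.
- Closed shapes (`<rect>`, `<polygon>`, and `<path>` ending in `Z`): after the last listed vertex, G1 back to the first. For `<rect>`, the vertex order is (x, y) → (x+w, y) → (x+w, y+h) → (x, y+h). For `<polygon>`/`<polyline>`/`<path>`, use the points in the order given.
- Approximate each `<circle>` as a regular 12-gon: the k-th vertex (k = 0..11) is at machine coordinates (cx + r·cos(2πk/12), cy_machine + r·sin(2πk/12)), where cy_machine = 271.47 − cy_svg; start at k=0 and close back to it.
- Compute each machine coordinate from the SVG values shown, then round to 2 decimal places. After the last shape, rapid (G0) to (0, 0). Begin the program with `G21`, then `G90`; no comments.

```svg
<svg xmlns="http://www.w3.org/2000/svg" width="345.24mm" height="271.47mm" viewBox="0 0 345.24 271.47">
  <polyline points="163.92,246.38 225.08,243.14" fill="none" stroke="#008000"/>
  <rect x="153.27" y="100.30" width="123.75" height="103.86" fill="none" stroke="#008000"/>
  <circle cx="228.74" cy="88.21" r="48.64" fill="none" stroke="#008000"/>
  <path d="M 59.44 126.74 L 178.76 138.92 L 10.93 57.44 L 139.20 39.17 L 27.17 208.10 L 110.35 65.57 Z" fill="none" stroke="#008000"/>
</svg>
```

G21
G90
G0 X163.92 Y25.09
M4 S276
G01 X225.08 Y28.33 F2807
G0 X153.27 Y171.17
M4 S276
G01 X277.02 Y171.17 F2807
G01 X277.02 Y67.31
G01 X153.27 Y67.31
G01 X153.27 Y171.17
G0 X277.38 Y183.26
M4 S276
G01 X270.86 Y207.58 F2807
G01 X253.06 Y225.38
G01 X228.74 Y231.90
G01 X204.42 Y225.38
G01 X186.62 Y207.58
G01 X180.10 Y183.26
G01 X186.62 Y158.94
G01 X204.42 Y141.14
G01 X228.74 Y134.62
G01 X253.06 Y141.14
G01 X270.86 Y158.94
G01 X277.38 Y183.26
G0 X59.44 Y144.73
M4 S276
G01 X178.76 Y132.55 F2807
G01 X10.93 Y214.03
G01 X139.20 Y232.30
G01 X27.17 Y63.37
G01 X110.35 Y205.90
G01 X59.44 Y144.73
M5
G0 X0.00 Y0.00

1 u = 1 mm; y_m = 271.47 − y.

[1] `<polyline>` line segment, #008000→engrave S276 F2807: (163.92,25.09) → (225.08,28.33)

[2] `<rect>` rectangle, #008000→engrave S276 F2807: (153.27,171.17) → (277.02,171.17) → (277.02,67.31) → (153.27,67.31) → (153.27,171.17) (closed)

[3] `<circle>` circle, #008000→engrave S276 F2807: (277.38,183.26) → (270.86,207.58) → (253.06,225.38) → (228.74,231.90) → (204.42,225.38) → (186.62,207.58) → (180.10,183.26) → (186.62,158.94) → (204.42,141.14) → (228.74,134.62) → (253.06,141.14) → (270.86,158.94) → (277.38,183.26) (closed)

[4] `<path>` closed polygon, #008000→engrave S276 F2807: (59.44,144.73) → (178.76,132.55) → (10.93,214.03) → (139.20,232.30) → (27.17,63.37) → (110.35,205.90) → (59.44,144.73) (closed)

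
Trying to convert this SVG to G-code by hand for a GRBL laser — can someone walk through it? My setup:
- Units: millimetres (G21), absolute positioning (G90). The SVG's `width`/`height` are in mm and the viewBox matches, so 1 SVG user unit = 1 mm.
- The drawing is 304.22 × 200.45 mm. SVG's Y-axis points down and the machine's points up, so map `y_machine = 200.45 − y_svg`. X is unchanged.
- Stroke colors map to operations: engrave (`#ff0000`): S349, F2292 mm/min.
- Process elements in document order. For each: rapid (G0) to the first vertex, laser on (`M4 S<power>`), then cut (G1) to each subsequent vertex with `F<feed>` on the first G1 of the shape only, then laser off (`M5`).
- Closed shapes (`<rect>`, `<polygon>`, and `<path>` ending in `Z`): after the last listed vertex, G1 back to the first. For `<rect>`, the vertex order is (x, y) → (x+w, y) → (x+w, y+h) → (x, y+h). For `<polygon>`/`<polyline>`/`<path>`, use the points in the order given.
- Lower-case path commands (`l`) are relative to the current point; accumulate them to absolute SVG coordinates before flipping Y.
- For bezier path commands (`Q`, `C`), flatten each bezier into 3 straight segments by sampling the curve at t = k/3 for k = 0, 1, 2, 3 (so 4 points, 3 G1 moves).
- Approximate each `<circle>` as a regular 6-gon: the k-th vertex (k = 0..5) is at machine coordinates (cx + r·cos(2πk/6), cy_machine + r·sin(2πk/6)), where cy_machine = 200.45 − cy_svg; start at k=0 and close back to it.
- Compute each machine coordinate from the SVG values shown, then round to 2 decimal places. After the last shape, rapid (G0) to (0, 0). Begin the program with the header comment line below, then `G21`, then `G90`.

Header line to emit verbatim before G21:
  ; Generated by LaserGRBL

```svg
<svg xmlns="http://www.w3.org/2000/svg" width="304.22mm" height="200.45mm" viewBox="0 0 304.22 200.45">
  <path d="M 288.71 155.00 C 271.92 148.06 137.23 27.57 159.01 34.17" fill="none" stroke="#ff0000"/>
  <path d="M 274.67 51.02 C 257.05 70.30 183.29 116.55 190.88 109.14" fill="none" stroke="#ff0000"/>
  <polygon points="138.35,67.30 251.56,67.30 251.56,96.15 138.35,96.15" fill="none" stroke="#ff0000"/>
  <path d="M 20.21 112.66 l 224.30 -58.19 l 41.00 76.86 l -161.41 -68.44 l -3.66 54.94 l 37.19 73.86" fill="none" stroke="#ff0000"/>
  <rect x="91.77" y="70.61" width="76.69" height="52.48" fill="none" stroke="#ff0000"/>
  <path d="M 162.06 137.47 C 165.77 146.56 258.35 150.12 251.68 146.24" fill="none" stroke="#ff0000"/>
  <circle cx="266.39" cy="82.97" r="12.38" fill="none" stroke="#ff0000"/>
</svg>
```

; Generated by LaserGRBL
G21
G90
G0 X288.71 Y45.45
M4 S349
G1 X242.78 Y81.33 F2292
G1 X179.22 Y139.43
G1 X159.01 Y166.28
M5
G0 X274.67 Y149.43
M4 S349
G1 X243.43 Y124.15 F2292
G1 X205.31 Y98.80
G1 X190.88 Y91.31
M5
G0 X138.35 Y133.15
M4 S349
G1 X251.56 Y133.15 F2292
G1 X251.56 Y104.30
G1 X138.35 Y104.30
G1 X138.35 Y133.15
M5
G0 X20.21 Y87.79
M4 S349
G1 X244.51 Y145.98 F2292
G1 X285.51 Y69.12
G1 X124.10 Y137.56
G1 X120.44 Y82.62
G1 X157.63 Y8.76
M5
G0 X91.77 Y129.84
M4 S349
G1 X168.46 Y129.84 F2292
G1 X168.46 Y77.36
G1 X91.77 Y77.36
G1 X91.77 Y129.84
M5
G0 X162.06 Y62.98
M4 S349
G1 X188.43 Y55.80 F2292
G1 X232.23 Y52.74
G1 X251.68 Y54.21
M5
G0 X278.77 Y117.48
M4 S349
G1 X272.58 Y128.20 F2292
G1 X260.20 Y128.20
G1 X254.01 Y117.48
G1 X260.20 Y106.76
G1 X272.58 Y106.76
G1 X278.77 Y117.48
M5
G0 X0.00 Y0.00

1 u = 1 mm; y_m = 200.45 − y.

[1] `<path>` cubic bezier, #ff0000→engrave S349 F2292: (288.71,45.45) → (242.78,81.33) → (179.22,139.43) → (159.01,166.28)

[2] `<path>` cubic bezier, #ff0000→engrave S349 F2292: (274.67,149.43) → (243.43,124.15) → (205.31,98.80) → (190.88,91.31)

[3] `<polygon>` rectangle, #ff0000→engrave S349 F2292: (138.35,133.15) → (251.56,133.15) → (251.56,104.30) → (138.35,104.30) → (138.35,133.15) (closed)

[4] `<path>` open polyline, #ff0000→engrave S349 F2292: (20.21,87.79) → (244.51,145.98) → (285.51,69.12) → (124.10,137.56) → (120.44,82.62) → (157.63,8.76)

[5] `<rect>` rectangle, #ff0000→engrave S349 F2292: (91.77,129.84) → (168.46,129.84) → (168.46,77.36) → (91.77,77.36) → (91.77,129.84) (closed)

[6] `<path>` cubic bezier, #ff0000→engrave S349 F2292: (162.06,62.98) → (188.43,55.80) → (232.23,52.74) → (251.68,54.21)

[7] `<circle>` circle, #ff0000→engrave S349 F2292: (278.77,117.48) → (272.58,128.20) → (260.20,128.20) → (254.01,117.48) → (260.20,106.76) → (272.58,106.76) → (278.77,117.48) (closed)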